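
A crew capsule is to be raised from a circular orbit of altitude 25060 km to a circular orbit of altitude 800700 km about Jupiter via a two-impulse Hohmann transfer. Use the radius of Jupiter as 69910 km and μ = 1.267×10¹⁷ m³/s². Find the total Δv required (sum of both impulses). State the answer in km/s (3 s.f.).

Δv_total ≈ 19.2 km/s

r₁ = 69910 + 25060 = 94970 km = 9.4970×10⁷ m.
r₂ = 69910 + 800700 = 870610 km = 8.7061×10⁸ m.
Transfer ellipse a_t = (r₁ + r₂)/2 = 4.828×10⁸ m.
At r₁: circular v_c1 = √(μ/r₁) = 36530 m/s; transfer-perijove v_p = √[μ(2/r₁ − 1/a_t)] = 49050 m/s.
Δv₁ = v_p − v_c1 = 12520 m/s.
At r₂: circular v_c2 = √(μ/r₂) = 12060 m/s; transfer-apojove v_a = √[μ(2/r₂ − 1/a_t)] = 5350 m/s.
Δv₂ = v_c2 − v_a = 6713 m/s.
Total Δv = Δv₁ + Δv₂ = 19240 m/s = 19.24 km/s.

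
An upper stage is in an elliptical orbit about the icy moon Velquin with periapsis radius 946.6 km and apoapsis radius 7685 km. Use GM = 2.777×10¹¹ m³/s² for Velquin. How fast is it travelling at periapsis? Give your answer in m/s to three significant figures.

Semi-major axis a = (r_p + r_a)/2 = 4315.8 km = 4.316×10⁶ m.
Vis-viva: v² = μ(2/r − 1/a) = 2.777×10¹¹ × (2.113×10⁻⁶ − 2.317×10⁻⁷) = 5.224×10⁵ m²/s².
v = 722.8 m/s.

v ≈ 723 m/s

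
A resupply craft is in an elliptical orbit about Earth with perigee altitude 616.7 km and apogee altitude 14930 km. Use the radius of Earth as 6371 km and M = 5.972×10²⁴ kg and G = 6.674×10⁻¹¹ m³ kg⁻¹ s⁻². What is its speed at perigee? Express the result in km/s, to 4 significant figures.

v ≈ 9.268 km/s

μ = GM = 6.674×10⁻¹¹ × 5.972×10²⁴ = 3.986×10¹⁴ m³/s².
r_p = 6371 + 616.7 = 6987.7 km = 6.9877×10⁶ m.
r_a = 6371 + 14930 = 21301 km = 2.1301×10⁷ m.
Semi-major axis a = (r_p + r_a)/2 = 14144 km = 1.414×10⁷ m.
Vis-viva: v² = μ(2/r − 1/a) = 3.986×10¹⁴ × (2.862×10⁻⁷ − 7.070×10⁻⁸) = 8.590×10⁷ m²/s².
v = 9268 m/s = 9.268 km/s.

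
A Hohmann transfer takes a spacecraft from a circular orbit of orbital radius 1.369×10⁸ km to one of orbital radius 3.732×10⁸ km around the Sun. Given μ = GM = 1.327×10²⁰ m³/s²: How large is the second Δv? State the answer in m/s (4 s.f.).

r₁ = 1.369×10⁸ km = 1.369×10¹¹ m.
r₂ = 3.732×10⁸ km = 3.732×10¹¹ m.
Transfer ellipse a_t = (r₁ + r₂)/2 = 2.550×10¹¹ m.
At r₁: circular v_c1 = √(μ/r₁) = 31130 m/s; transfer-perihelion v_p = √[μ(2/r₁ − 1/a_t)] = 37660 m/s.
At r₂: circular v_c2 = √(μ/r₂) = 18860 m/s; transfer-aphelion v_a = √[μ(2/r₂ − 1/a_t)] = 13820 m/s.
Δv₂ = v_c2 − v_a = 5042 m/s.

Δv ≈ 5042 m/s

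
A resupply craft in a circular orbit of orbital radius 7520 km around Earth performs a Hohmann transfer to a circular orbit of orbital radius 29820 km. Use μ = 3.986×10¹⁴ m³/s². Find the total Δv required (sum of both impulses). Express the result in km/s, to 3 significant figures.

r₁ = 7520 km = 7.520×10⁶ m.
r₂ = 29820 km = 2.982×10⁷ m.
Transfer ellipse a_t = (r₁ + r₂)/2 = 1.867×10⁷ m.
At r₁: circular v_c1 = √(μ/r₁) = 7280 m/s; transfer-perigee v_p = √[μ(2/r₁ − 1/a_t)] = 9201 m/s.
Δv₁ = v_p − v_c1 = 1921 m/s.
At r₂: circular v_c2 = √(μ/r₂) = 3656 m/s; transfer-apogee v_a = √[μ(2/r₂ − 1/a_t)] = 2320 m/s.
Δv₂ = v_c2 − v_a = 1336 m/s.
Total Δv = Δv₁ + Δv₂ = 3256 m/s = 3.256 km/s.

Δv_total ≈ 3.26 km/s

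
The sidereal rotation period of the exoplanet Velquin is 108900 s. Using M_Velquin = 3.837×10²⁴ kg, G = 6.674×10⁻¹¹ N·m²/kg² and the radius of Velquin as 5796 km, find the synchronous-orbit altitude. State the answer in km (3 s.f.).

h_sync ≈ 36700 km

μ = GM = 6.674×10⁻¹¹ × 3.837×10²⁴ = 2.561×10¹⁴ m³/s².
A synchronous orbit has period T, so by Kepler's third law a = (μT²/4π²)^(1/3).
μT²/4π² = 2.561×10¹⁴ × (1.089×10⁵)² / 39.48 = 7.693×10²² m³.
a = 4.253×10⁷ m = 42530 km.
Altitude h = a − R = 42530 − 5796 = 36734 km.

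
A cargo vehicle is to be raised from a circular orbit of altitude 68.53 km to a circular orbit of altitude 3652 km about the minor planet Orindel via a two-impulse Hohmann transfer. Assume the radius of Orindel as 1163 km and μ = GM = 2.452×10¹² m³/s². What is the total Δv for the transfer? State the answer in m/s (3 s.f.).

Δv_total ≈ 628 m/s

r₁ = 1163 + 68.53 = 1231.5 km = 1.2315×10⁶ m.
r₂ = 1163 + 3652 = 4815.0 km = 4.8150×10⁶ m.
Transfer ellipse a_t = (r₁ + r₂)/2 = 3.023×10⁶ m.
At r₁: circular v_c1 = √(μ/r₁) = 1411 m/s; transfer-periapsis v_p = √[μ(2/r₁ − 1/a_t)] = 1781 m/s.
Δv₁ = v_p − v_c1 = 369.7 m/s.
At r₂: circular v_c2 = √(μ/r₂) = 713.6 m/s; transfer-apoapsis v_a = √[μ(2/r₂ − 1/a_t)] = 455.5 m/s.
Δv₂ = v_c2 − v_a = 258.2 m/s.
Total Δv = Δv₁ + Δv₂ = 627.8 m/s.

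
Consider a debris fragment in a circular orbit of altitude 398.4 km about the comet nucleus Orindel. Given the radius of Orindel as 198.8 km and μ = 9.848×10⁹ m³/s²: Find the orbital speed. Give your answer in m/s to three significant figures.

r = 198.8 + 398.4 = 597.20 km = 5.9720×10⁵ m.
For a circular orbit v = √(μ/r) = √(9.848×10⁹ / 5.972×10⁵) = √(1.649×10⁴) = 128.4 m/s.

v ≈ 128 m/s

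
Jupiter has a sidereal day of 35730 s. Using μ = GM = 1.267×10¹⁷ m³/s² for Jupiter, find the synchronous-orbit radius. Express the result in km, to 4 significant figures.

A synchronous orbit has period T, so by Kepler's third law a = (μT²/4π²)^(1/3).
μT²/4π² = 1.267×10¹⁷ × (3.573×10⁴)² / 39.48 = 4.097×10²⁴ m³.
a = 1.600×10⁸ m = 1.6002×10⁵ km.

r_sync ≈ 1.600×10⁵ km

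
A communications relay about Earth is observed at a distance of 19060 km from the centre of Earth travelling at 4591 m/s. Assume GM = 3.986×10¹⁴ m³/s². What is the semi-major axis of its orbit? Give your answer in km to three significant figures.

r = 1.906×10⁷ m.
Specific orbital energy ε = v²/2 − μ/r = (4591)²/2 − 3.986×10¹⁴/1.906×10⁷ = -1.037×10⁷ J/kg.
Since ε = −μ/(2a), a = −μ/(2ε) = 1.921×10⁷ m = 19211 km.

a ≈ 19200 km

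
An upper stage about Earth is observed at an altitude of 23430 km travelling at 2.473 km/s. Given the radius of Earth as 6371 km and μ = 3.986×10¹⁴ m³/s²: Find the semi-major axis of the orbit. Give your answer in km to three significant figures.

r = 6371 + 23430 = 29801 km = 2.980×10⁷ m.
Specific orbital energy ε = v²/2 − μ/r = (2473)²/2 − 3.986×10¹⁴/2.980×10⁷ = -1.032×10⁷ J/kg.
Since ε = −μ/(2a), a = −μ/(2ε) = 1.932×10⁷ m = 19317 km.

a ≈ 19300 km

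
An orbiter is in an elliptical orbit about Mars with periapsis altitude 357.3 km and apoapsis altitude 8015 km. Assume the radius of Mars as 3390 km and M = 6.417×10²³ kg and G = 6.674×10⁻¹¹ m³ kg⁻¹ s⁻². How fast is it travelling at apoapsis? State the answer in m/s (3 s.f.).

v ≈ 1360 m/s

μ = GM = 6.674×10⁻¹¹ × 6.417×10²³ = 4.283×10¹³ m³/s².
r_p = 3390 + 357.3 = 3747.3 km = 3.7473×10⁶ m.
r_a = 3390 + 8015 = 11405 km = 1.1405×10⁷ m.
Semi-major axis a = (r_p + r_a)/2 = 7576.1 km = 7.576×10⁶ m.
Vis-viva: v² = μ(2/r − 1/a) = 4.283×10¹³ × (1.754×10⁻⁷ − 1.320×10⁻⁷) = 1.857×10⁶ m²/s².
v = 1363 m/s.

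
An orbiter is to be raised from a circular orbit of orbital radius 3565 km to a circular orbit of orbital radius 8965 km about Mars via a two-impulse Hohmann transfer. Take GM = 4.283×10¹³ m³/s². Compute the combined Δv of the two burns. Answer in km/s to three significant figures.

r₁ = 3565 km = 3.565×10⁶ m.
r₂ = 8965 km = 8.965×10⁶ m.
Transfer ellipse a_t = (r₁ + r₂)/2 = 6.265×10⁶ m.
At r₁: circular v_c1 = √(μ/r₁) = 3466 m/s; transfer-periapsis v_p = √[μ(2/r₁ − 1/a_t)] = 4146 m/s.
Δv₁ = v_p − v_c1 = 680.2 m/s.
At r₂: circular v_c2 = √(μ/r₂) = 2186 m/s; transfer-apoapsis v_a = √[μ(2/r₂ − 1/a_t)] = 1649 m/s.
Δv₂ = v_c2 − v_a = 536.9 m/s.
Total Δv = Δv₁ + Δv₂ = 1217 m/s = 1.217 km/s.

Δv_total ≈ 1.22 km/s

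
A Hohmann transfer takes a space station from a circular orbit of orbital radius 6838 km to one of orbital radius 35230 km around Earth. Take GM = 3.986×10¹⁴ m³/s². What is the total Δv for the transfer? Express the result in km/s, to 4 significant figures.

r₁ = 6838 km = 6.838×10⁶ m.
r₂ = 35230 km = 3.523×10⁷ m.
Transfer ellipse a_t = (r₁ + r₂)/2 = 2.103×10⁷ m.
At r₁: circular v_c1 = √(μ/r₁) = 7635 m/s; transfer-perigee v_p = √[μ(2/r₁ − 1/a_t)] = 9881 m/s.
Δv₁ = v_p − v_c1 = 2246 m/s.
At r₂: circular v_c2 = √(μ/r₂) = 3364 m/s; transfer-apogee v_a = √[μ(2/r₂ − 1/a_t)] = 1918 m/s.
Δv₂ = v_c2 − v_a = 1446 m/s.
Total Δv = Δv₁ + Δv₂ = 3692 m/s = 3.692 km/s.

Δv_total ≈ 3.692 km/s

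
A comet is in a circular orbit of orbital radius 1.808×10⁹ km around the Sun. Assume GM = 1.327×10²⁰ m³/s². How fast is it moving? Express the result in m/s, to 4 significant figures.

r = 1.808×10⁹ km = 1.808×10¹² m.
For a circular orbit v = √(μ/r) = √(1.327×10²⁰ / 1.808×10¹²) = √(7.340×10⁷) = 8567 m/s.

v ≈ 8567 m/s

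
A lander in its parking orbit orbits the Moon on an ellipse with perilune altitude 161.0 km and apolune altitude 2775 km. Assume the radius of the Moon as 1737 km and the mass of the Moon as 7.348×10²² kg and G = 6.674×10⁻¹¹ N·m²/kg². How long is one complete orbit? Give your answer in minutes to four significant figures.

μ = GM = 6.674×10⁻¹¹ × 7.348×10²² = 4.904×10¹² m³/s².
r_p = 1737 + 161.0 = 1898.0 km = 1.8980×10⁶ m.
r_a = 1737 + 2775 = 4512.0 km = 4.5120×10⁶ m.
Semi-major axis a = (r_p + r_a)/2 = (1898.0 + 4512.0)/2 = 3205.0 km = 3.205×10⁶ m.
By Kepler's third law T = 2π√(a³/μ) = 2π × 2.591×10³ = 1.628×10⁴ s.
= 271.3 minutes.

T ≈ 271.3 minutes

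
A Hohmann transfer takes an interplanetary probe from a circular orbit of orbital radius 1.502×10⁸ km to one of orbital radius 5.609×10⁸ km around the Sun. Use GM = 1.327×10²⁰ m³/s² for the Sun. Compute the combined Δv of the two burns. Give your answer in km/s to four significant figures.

Δv_total ≈ 12.99 km/s

r₁ = 1.502×10⁸ km = 1.502×10¹¹ m.
r₂ = 5.609×10⁸ km = 5.609×10¹¹ m.
Transfer ellipse a_t = (r₁ + r₂)/2 = 3.556×10¹¹ m.
At r₁: circular v_c1 = √(μ/r₁) = 29720 m/s; transfer-perihelion v_p = √[μ(2/r₁ − 1/a_t)] = 37330 m/s.
Δv₁ = v_p − v_c1 = 7609 m/s.
At r₂: circular v_c2 = √(μ/r₂) = 15380 m/s; transfer-aphelion v_a = √[μ(2/r₂ − 1/a_t)] = 9997 m/s.
Δv₂ = v_c2 − v_a = 5384 m/s.
Total Δv = Δv₁ + Δv₂ = 12990 m/s = 12.99 km/s.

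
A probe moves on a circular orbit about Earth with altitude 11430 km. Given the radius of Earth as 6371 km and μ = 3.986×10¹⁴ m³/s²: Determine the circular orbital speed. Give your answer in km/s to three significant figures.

r = 6371 + 11430 = 17801 km = 1.7801×10⁷ m.
For a circular orbit v = √(μ/r) = √(3.986×10¹⁴ / 1.780×10⁷) = √(2.239×10⁷) = 4732 m/s.
That is 4.732 km/s.

v ≈ 4.73 km/s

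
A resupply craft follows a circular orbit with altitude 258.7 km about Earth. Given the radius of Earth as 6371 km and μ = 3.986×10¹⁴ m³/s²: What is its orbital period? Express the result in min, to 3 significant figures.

r = 6371 + 258.7 = 6629.7 km = 6.6297×10⁶ m.
Kepler's third law: T = 2π√(r³/μ) = 2π√((6.630×10⁶)³ / 3.986×10¹⁴).
r³/μ = 7.310×10⁵ s², so T = 2π × 8.550×10² = 5.372×10³ s.
Converting: 5.372×10³ s ÷ 60.00 = 89.54 min.

T ≈ 89.5 min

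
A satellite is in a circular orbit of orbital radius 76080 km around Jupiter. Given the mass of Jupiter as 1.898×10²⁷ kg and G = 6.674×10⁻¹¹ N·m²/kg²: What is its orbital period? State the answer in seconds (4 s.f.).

μ = GM = 6.674×10⁻¹¹ × 1.898×10²⁷ = 1.267×10¹⁷ m³/s².
r = 76080 km = 7.608×10⁷ m.
Kepler's third law: T = 2π√(r³/μ) = 2π√((7.608×10⁷)³ / 1.267×10¹⁷).
r³/μ = 3.476×10⁶ s², so T = 2π × 1.865×10³ = 1.172×10⁴ s.

T ≈ 11720 seconds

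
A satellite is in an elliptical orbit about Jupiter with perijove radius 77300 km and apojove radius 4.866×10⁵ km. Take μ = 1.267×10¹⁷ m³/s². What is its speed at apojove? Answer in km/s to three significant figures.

Semi-major axis a = (r_p + r_a)/2 = 2.8195×10⁵ km = 2.820×10⁸ m.
Vis-viva: v² = μ(2/r − 1/a) = 1.267×10¹⁷ × (4.110×10⁻⁹ − 3.547×10⁻⁹) = 7.139×10⁷ m²/s².
v = 8449 m/s = 8.449 km/s.

v ≈ 8.45 km/s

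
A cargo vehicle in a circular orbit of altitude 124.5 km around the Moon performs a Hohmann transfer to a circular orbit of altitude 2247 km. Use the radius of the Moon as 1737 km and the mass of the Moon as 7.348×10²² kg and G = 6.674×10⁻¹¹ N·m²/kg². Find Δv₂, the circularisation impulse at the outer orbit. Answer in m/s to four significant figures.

Δv ≈ 224.0 m/s

μ = GM = 6.674×10⁻¹¹ × 7.348×10²² = 4.904×10¹² m³/s².
r₁ = 1737 + 124.5 = 1861.5 km = 1.8615×10⁶ m.
r₂ = 1737 + 2247 = 3984.0 km = 3.9840×10⁶ m.
Transfer ellipse a_t = (r₁ + r₂)/2 = 2.923×10⁶ m.
At r₁: circular v_c1 = √(μ/r₁) = 1623 m/s; transfer-perilune v_p = √[μ(2/r₁ − 1/a_t)] = 1895 m/s.
At r₂: circular v_c2 = √(μ/r₂) = 1109 m/s; transfer-apolune v_a = √[μ(2/r₂ − 1/a_t)] = 885.4 m/s.
Δv₂ = v_c2 − v_a = 224.0 m/s.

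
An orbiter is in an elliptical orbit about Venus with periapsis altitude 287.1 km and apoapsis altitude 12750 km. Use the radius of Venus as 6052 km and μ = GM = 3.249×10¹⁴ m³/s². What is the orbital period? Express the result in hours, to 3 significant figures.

T ≈ 4.32 hours

r_p = 6052 + 287.1 = 6339.1 km = 6.3391×10⁶ m.
r_a = 6052 + 12750 = 18802 km = 1.8802×10⁷ m.
Semi-major axis a = (r_p + r_a)/2 = (6339.1 + 18802)/2 = 12571 km = 1.257×10⁷ m.
By Kepler's third law T = 2π√(a³/μ) = 2π × 2.473×10³ = 1.554×10⁴ s.
= 4.316 hours.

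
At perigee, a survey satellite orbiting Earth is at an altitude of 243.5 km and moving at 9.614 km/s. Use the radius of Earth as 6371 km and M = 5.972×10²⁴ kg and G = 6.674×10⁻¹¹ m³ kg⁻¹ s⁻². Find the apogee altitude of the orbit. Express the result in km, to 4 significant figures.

apogee altitude ≈ 15400 km

μ = GM = 6.674×10⁻¹¹ × 5.972×10²⁴ = 3.986×10¹⁴ m³/s².
r_p = 6371 + 243.5 = 6614.5 km = 6.614×10⁶ m.
Specific energy ε = v²/2 − μ/r = -1.404×10⁷ J/kg, so a = −μ/(2ε) = 1.419×10⁷ m.
The apsides satisfy r_p + r_a = 2a, so the apogee radius is 2a − r_p = 2.177×10⁷ m = 21768 km.
Apogee altitude = 21768 − 6371 = 15397 km.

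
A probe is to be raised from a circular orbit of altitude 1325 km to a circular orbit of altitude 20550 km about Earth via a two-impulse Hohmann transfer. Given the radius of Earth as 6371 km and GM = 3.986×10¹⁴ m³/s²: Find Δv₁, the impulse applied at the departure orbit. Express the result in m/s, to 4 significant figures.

r₁ = 6371 + 1325 = 7696.0 km = 7.6960×10⁶ m.
r₂ = 6371 + 20550 = 26921 km = 2.6921×10⁷ m.
Transfer ellipse a_t = (r₁ + r₂)/2 = 1.731×10⁷ m.
At r₁: circular v_c1 = √(μ/r₁) = 7197 m/s; transfer-perigee v_p = √[μ(2/r₁ − 1/a_t)] = 8975 m/s.
Δv₁ = v_p − v_c1 = 1779 m/s.

Δv ≈ 1779 m/s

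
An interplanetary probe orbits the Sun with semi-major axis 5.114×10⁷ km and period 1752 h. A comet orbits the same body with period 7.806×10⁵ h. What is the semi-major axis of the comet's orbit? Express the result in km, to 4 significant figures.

a₂ ≈ 2.983×10⁹ km

Kepler's third law: a³ ∝ T², so a₂ = a₁ (T₂/T₁)^(2/3).
T₂/T₁ = 445.5, (T₂/T₁)^(2/3) = 58.34.
a₂ = 5.114×10⁷ × 58.34 = 2.983×10⁹ km.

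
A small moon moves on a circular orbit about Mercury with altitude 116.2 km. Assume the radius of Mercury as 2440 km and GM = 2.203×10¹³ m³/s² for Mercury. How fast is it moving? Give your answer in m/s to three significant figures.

v ≈ 2940 m/s

r = 2440 + 116.2 = 2556.2 km = 2.5562×10⁶ m.
For a circular orbit v = √(μ/r) = √(2.203×10¹³ / 2.556×10⁶) = √(8.618×10⁶) = 2936 m/s.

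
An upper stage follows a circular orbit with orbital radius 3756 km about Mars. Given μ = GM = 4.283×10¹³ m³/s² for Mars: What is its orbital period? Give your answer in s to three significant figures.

r = 3756 km = 3.756×10⁶ m.
Kepler's third law: T = 2π√(r³/μ) = 2π√((3.756×10⁶)³ / 4.283×10¹³).
r³/μ = 1.237×10⁶ s², so T = 2π × 1.112×10³ = 6.989×10³ s.

T ≈ 6990 s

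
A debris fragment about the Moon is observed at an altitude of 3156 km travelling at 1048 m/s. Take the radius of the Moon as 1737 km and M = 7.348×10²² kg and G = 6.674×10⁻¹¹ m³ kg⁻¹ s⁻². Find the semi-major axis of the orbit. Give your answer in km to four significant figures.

μ = GM = 6.674×10⁻¹¹ × 7.348×10²² = 4.904×10¹² m³/s².
r = 1737 + 3156 = 4893.0 km = 4.893×10⁶ m.
Specific orbital energy ε = v²/2 − μ/r = (1048)²/2 − 4.904×10¹²/4.893×10⁶ = -4.531×10⁵ J/kg.
Since ε = −μ/(2a), a = −μ/(2ε) = 5.412×10⁶ m = 5411.6 km.

a ≈ 5412 km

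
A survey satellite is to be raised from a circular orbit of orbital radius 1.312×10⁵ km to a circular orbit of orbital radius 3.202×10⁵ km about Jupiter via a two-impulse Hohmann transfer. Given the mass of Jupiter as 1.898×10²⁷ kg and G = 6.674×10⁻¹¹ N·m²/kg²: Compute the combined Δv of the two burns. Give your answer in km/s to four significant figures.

Δv_total ≈ 10.66 km/s

μ = GM = 6.674×10⁻¹¹ × 1.898×10²⁷ = 1.267×10¹⁷ m³/s².
r₁ = 1.312×10⁵ km = 1.312×10⁸ m.
r₂ = 3.202×10⁵ km = 3.202×10⁸ m.
Transfer ellipse a_t = (r₁ + r₂)/2 = 2.257×10⁸ m.
At r₁: circular v_c1 = √(μ/r₁) = 31070 m/s; transfer-perijove v_p = √[μ(2/r₁ − 1/a_t)] = 37010 m/s.
Δv₁ = v_p − v_c1 = 5938 m/s.
At r₂: circular v_c2 = √(μ/r₂) = 19890 m/s; transfer-apojove v_a = √[μ(2/r₂ − 1/a_t)] = 15160 m/s.
Δv₂ = v_c2 − v_a = 4725 m/s.
Total Δv = Δv₁ + Δv₂ = 10660 m/s = 10.66 km/s.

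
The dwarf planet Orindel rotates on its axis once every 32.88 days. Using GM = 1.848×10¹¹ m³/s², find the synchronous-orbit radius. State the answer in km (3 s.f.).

T = 32.88 days = 2.841×10⁶ s.
A synchronous orbit has period T, so by Kepler's third law a = (μT²/4π²)^(1/3).
μT²/4π² = 1.848×10¹¹ × (2.841×10⁶)² / 39.48 = 3.778×10²² m³.
a = 3.355×10⁷ m = 33554 km.

r_sync ≈ 33600 km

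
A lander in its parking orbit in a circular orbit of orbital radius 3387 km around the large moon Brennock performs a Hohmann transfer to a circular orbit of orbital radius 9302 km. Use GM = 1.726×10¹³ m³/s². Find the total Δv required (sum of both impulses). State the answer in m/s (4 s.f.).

r₁ = 3387 km = 3.387×10⁶ m.
r₂ = 9302 km = 9.302×10⁶ m.
Transfer ellipse a_t = (r₁ + r₂)/2 = 6.344×10⁶ m.
At r₁: circular v_c1 = √(μ/r₁) = 2257 m/s; transfer-periapsis v_p = √[μ(2/r₁ − 1/a_t)] = 2733 m/s.
Δv₁ = v_p − v_c1 = 476.0 m/s.
At r₂: circular v_c2 = √(μ/r₂) = 1362 m/s; transfer-apoapsis v_a = √[μ(2/r₂ − 1/a_t)] = 995.3 m/s.
Δv₂ = v_c2 − v_a = 366.9 m/s.
Total Δv = Δv₁ + Δv₂ = 842.9 m/s.

Δv_total ≈ 842.9 m/s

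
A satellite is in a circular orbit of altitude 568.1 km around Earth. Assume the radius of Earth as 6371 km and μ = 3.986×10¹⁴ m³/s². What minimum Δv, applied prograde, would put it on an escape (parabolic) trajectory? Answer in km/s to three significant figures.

Δv ≈ 3.14 km/s

r = 6371 + 568.1 = 6939.1 km = 6.9391×10⁶ m.
Circular speed v_c = √(μ/r) = 7579 m/s.
Escape speed v_esc = √(2μ/r) = √2 × v_c = 10720 m/s.
Δv = v_esc − v_c = 3139 m/s = 3.139 km/s.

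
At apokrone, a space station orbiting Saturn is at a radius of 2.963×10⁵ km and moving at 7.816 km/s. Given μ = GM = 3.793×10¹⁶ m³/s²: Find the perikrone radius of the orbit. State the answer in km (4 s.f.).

r_a = 2.963×10⁸ m.
Specific energy ε = v²/2 − μ/r = -9.747×10⁷ J/kg, so a = −μ/(2ε) = 1.946×10⁸ m.
The apsides satisfy r_p + r_a = 2a, so the perikrone radius is 2a − r_a = 9.286×10⁷ m = 92856 km.

perikrone radius ≈ 92860 km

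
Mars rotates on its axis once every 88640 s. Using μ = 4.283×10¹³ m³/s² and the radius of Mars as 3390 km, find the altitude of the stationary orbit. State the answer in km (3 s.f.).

A synchronous orbit has period T, so by Kepler's third law a = (μT²/4π²)^(1/3).
μT²/4π² = 4.283×10¹³ × (8.864×10⁴)² / 39.48 = 8.524×10²¹ m³.
a = 2.043×10⁷ m = 20428 km.
Altitude h = a − R = 20428 − 3390 = 17038 km.

h_sync ≈ 17000 km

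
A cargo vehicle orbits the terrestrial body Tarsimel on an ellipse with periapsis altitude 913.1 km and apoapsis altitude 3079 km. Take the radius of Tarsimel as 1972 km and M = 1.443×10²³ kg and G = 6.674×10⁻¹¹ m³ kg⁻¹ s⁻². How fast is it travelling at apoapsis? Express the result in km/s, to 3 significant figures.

μ = GM = 6.674×10⁻¹¹ × 1.443×10²³ = 9.631×10¹² m³/s².
r_p = 1972 + 913.1 = 2885.1 km = 2.8851×10⁶ m.
r_a = 1972 + 3079 = 5051.0 km = 5.0510×10⁶ m.
Semi-major axis a = (r_p + r_a)/2 = 3968.1 km = 3.968×10⁶ m.
Vis-viva: v² = μ(2/r − 1/a) = 9.631×10¹² × (3.960×10⁻⁷ − 2.520×10⁻⁷) = 1.386×10⁶ m²/s².
v = 1177 m/s = 1.177 km/s.

v ≈ 1.18 km/s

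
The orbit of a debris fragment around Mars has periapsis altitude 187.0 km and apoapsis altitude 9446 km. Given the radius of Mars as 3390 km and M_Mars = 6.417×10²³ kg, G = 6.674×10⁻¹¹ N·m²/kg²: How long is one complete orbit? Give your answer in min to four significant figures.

T ≈ 376.2 min

μ = GM = 6.674×10⁻¹¹ × 6.417×10²³ = 4.283×10¹³ m³/s².
r_p = 3390 + 187.0 = 3577.0 km = 3.5770×10⁶ m.
r_a = 3390 + 9446 = 12836 km = 1.2836×10⁷ m.
Semi-major axis a = (r_p + r_a)/2 = (3577.0 + 12836)/2 = 8206.5 km = 8.206×10⁶ m.
By Kepler's third law T = 2π√(a³/μ) = 2π × 3.592×10³ = 2.257×10⁴ s.
= 376.2 min.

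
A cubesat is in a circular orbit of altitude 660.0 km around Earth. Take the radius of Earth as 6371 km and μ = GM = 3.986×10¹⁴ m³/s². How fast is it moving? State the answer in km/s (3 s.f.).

v ≈ 7.53 km/s

r = 6371 + 660.0 = 7031.0 km = 7.0310×10⁶ m.
For a circular orbit v = √(μ/r) = √(3.986×10¹⁴ / 7.031×10⁶) = √(5.669×10⁷) = 7529 m/s.
That is 7.529 km/s.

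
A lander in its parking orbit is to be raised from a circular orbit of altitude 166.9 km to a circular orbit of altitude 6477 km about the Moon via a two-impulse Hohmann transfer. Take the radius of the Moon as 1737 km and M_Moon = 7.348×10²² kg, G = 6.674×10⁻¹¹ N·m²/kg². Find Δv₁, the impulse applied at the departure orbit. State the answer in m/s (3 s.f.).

μ = GM = 6.674×10⁻¹¹ × 7.348×10²² = 4.904×10¹² m³/s².
r₁ = 1737 + 166.9 = 1903.9 km = 1.9039×10⁶ m.
r₂ = 1737 + 6477 = 8214.0 km = 8.2140×10⁶ m.
Transfer ellipse a_t = (r₁ + r₂)/2 = 5.059×10⁶ m.
At r₁: circular v_c1 = √(μ/r₁) = 1605 m/s; transfer-perilune v_p = √[μ(2/r₁ − 1/a_t)] = 2045 m/s.
Δv₁ = v_p − v_c1 = 440.1 m/s.

Δv ≈ 440 m/s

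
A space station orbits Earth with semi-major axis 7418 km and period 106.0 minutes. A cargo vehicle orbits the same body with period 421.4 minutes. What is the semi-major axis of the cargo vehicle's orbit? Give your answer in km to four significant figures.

a₂ ≈ 18620 km

Kepler's third law: a³ ∝ T², so a₂ = a₁ (T₂/T₁)^(2/3).
T₂/T₁ = 3.975, (T₂/T₁)^(2/3) = 2.510.
a₂ = 7418 × 2.510 = 18620 km.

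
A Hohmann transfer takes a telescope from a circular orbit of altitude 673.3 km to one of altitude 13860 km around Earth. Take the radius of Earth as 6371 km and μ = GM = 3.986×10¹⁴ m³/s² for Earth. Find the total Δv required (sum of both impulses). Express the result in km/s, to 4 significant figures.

r₁ = 6371 + 673.3 = 7044.3 km = 7.0443×10⁶ m.
r₂ = 6371 + 13860 = 20231 km = 2.0231×10⁷ m.
Transfer ellipse a_t = (r₁ + r₂)/2 = 1.364×10⁷ m.
At r₁: circular v_c1 = √(μ/r₁) = 7522 m/s; transfer-perigee v_p = √[μ(2/r₁ − 1/a_t)] = 9162 m/s.
Δv₁ = v_p − v_c1 = 1640 m/s.
At r₂: circular v_c2 = √(μ/r₂) = 4439 m/s; transfer-apogee v_a = √[μ(2/r₂ − 1/a_t)] = 3190 m/s.
Δv₂ = v_c2 − v_a = 1249 m/s.
Total Δv = Δv₁ + Δv₂ = 2888 m/s = 2.888 km/s.

Δv_total ≈ 2.888 km/s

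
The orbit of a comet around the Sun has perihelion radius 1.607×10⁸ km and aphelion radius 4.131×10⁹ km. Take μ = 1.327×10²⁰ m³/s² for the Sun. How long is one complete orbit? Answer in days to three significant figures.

T ≈ 19800 days

Semi-major axis a = (r_p + r_a)/2 = (1.6070×10⁸ + 4.1310×10⁹)/2 = 2.1458×10⁹ km = 2.146×10¹² m.
By Kepler's third law T = 2π√(a³/μ) = 2π × 2.729×10⁸ = 1.715×10⁹ s.
= 19840 days.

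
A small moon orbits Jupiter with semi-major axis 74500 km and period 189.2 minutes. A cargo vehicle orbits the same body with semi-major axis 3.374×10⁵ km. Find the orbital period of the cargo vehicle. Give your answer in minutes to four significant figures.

Kepler's third law: T² ∝ a³, so T₂ = T₁ (a₂/a₁)^(3/2).
a₂/a₁ = 4.529, (a₂/a₁)^(3/2) = 9.638.
T₂ = 189.2 × 9.638 = 1823 minutes.

T₂ ≈ 1823 minutes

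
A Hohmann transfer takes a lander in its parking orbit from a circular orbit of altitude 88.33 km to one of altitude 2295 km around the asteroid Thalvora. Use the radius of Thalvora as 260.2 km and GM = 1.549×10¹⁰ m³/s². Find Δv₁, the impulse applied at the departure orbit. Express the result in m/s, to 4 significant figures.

Δv ≈ 68.86 m/s

r₁ = 260.2 + 88.33 = 348.53 km = 3.4853×10⁵ m.
r₂ = 260.2 + 2295 = 2555.2 km = 2.5552×10⁶ m.
Transfer ellipse a_t = (r₁ + r₂)/2 = 1.452×10⁶ m.
At r₁: circular v_c1 = √(μ/r₁) = 210.8 m/s; transfer-periapsis v_p = √[μ(2/r₁ − 1/a_t)] = 279.7 m/s.
Δv₁ = v_p − v_c1 = 68.86 m/s.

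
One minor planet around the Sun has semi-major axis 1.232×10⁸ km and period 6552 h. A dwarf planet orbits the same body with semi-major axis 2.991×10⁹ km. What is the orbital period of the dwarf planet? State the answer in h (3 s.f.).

T₂ ≈ 7.84×10⁵ h

Kepler's third law: T² ∝ a³, so T₂ = T₁ (a₂/a₁)^(3/2).
a₂/a₁ = 24.28, (a₂/a₁)^(3/2) = 119.6.
T₂ = 6552 × 119.6 = 7.838×10⁵ h.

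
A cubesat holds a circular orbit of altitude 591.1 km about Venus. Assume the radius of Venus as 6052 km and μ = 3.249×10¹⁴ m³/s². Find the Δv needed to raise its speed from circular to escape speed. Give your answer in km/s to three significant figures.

Δv ≈ 2.90 km/s

r = 6052 + 591.1 = 6643.1 km = 6.6431×10⁶ m.
Circular speed v_c = √(μ/r) = 6993 m/s.
Escape speed v_esc = √(2μ/r) = √2 × v_c = 9890 m/s.
Δv = v_esc − v_c = 2897 m/s = 2.897 km/s.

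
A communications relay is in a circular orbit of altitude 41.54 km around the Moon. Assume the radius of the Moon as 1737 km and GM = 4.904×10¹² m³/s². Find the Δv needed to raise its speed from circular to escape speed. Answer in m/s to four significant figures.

Δv ≈ 687.8 m/s

r = 1737 + 41.54 = 1778.5 km = 1.7785×10⁶ m.
Circular speed v_c = √(μ/r) = 1661 m/s.
Escape speed v_esc = √(2μ/r) = √2 × v_c = 2348 m/s.
Δv = v_esc − v_c = 687.8 m/s.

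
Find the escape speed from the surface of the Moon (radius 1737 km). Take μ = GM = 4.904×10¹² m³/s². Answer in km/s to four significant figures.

v_esc ≈ 2.376 km/s

r = R = 1.737×10⁶ m.
Escape speed v_esc = √(2μ/r) = √(2 × 4.904×10¹² / 1.737×10⁶) = √(5.647×10⁶) = 2376 m/s.
= 2.376 km/s.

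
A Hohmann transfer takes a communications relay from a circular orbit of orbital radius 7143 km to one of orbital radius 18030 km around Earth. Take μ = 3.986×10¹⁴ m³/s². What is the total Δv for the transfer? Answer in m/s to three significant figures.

Δv_total ≈ 2630 m/s

r₁ = 7143 km = 7.143×10⁶ m.
r₂ = 18030 km = 1.803×10⁷ m.
Transfer ellipse a_t = (r₁ + r₂)/2 = 1.259×10⁷ m.
At r₁: circular v_c1 = √(μ/r₁) = 7470 m/s; transfer-perigee v_p = √[μ(2/r₁ − 1/a_t)] = 8941 m/s.
Δv₁ = v_p − v_c1 = 1471 m/s.
At r₂: circular v_c2 = √(μ/r₂) = 4702 m/s; transfer-apogee v_a = √[μ(2/r₂ − 1/a_t)] = 3542 m/s.
Δv₂ = v_c2 − v_a = 1160 m/s.
Total Δv = Δv₁ + Δv₂ = 2630 m/s.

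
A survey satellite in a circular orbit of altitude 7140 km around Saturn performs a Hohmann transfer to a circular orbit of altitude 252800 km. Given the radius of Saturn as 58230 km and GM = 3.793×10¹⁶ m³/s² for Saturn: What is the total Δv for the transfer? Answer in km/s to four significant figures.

r₁ = 58230 + 7140 = 65370 km = 6.5370×10⁷ m.
r₂ = 58230 + 252800 = 311030 km = 3.1103×10⁸ m.
Transfer ellipse a_t = (r₁ + r₂)/2 = 1.882×10⁸ m.
At r₁: circular v_c1 = √(μ/r₁) = 24090 m/s; transfer-perikrone v_p = √[μ(2/r₁ − 1/a_t)] = 30970 m/s.
Δv₁ = v_p − v_c1 = 6879 m/s.
At r₂: circular v_c2 = √(μ/r₂) = 11040 m/s; transfer-apokrone v_a = √[μ(2/r₂ − 1/a_t)] = 6508 m/s.
Δv₂ = v_c2 − v_a = 4535 m/s.
Total Δv = Δv₁ + Δv₂ = 11410 m/s = 11.41 km/s.

Δv_total ≈ 11.41 km/s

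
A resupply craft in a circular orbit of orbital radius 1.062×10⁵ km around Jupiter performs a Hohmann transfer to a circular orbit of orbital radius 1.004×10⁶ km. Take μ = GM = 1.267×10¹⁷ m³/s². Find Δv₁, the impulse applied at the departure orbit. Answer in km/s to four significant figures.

Δv ≈ 11.91 km/s

r₁ = 1.062×10⁵ km = 1.062×10⁸ m.
r₂ = 1.004×10⁶ km = 1.004×10⁹ m.
Transfer ellipse a_t = (r₁ + r₂)/2 = 5.551×10⁸ m.
At r₁: circular v_c1 = √(μ/r₁) = 34540 m/s; transfer-perijove v_p = √[μ(2/r₁ − 1/a_t)] = 46450 m/s.
Δv₁ = v_p − v_c1 = 11910 m/s.
= 11.91 km/s.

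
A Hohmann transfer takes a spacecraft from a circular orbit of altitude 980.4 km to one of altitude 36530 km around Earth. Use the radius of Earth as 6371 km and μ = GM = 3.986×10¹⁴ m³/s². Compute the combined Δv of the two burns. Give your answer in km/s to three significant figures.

Δv_total ≈ 3.66 km/s

r₁ = 6371 + 980.4 = 7351.4 km = 7.3514×10⁶ m.
r₂ = 6371 + 36530 = 42901 km = 4.2901×10⁷ m.
Transfer ellipse a_t = (r₁ + r₂)/2 = 2.513×10⁷ m.
At r₁: circular v_c1 = √(μ/r₁) = 7363 m/s; transfer-perigee v_p = √[μ(2/r₁ − 1/a_t)] = 9622 m/s.
Δv₁ = v_p − v_c1 = 2258 m/s.
At r₂: circular v_c2 = √(μ/r₂) = 3048 m/s; transfer-apogee v_a = √[μ(2/r₂ − 1/a_t)] = 1649 m/s.
Δv₂ = v_c2 − v_a = 1399 m/s.
Total Δv = Δv₁ + Δv₂ = 3658 m/s = 3.658 km/s.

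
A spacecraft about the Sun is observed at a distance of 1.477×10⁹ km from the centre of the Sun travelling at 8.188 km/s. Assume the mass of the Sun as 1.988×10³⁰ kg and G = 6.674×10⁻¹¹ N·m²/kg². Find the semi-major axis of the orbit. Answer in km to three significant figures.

a ≈ 1.18×10⁹ km

μ = GM = 6.674×10⁻¹¹ × 1.988×10³⁰ = 1.327×10²⁰ m³/s².
r = 1.477×10¹² m.
Vis-viva rearranged: 1/a = 2/r − v²/μ = 1.354×10⁻¹² − 5.053×10⁻¹³ = 8.488×10⁻¹³ m⁻¹.
a = 1.178×10¹² m = 1.1781×10⁹ km.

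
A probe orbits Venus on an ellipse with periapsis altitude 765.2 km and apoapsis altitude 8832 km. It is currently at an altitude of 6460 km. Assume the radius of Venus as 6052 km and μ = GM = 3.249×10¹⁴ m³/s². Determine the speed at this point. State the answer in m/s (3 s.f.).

r_p = 6052 + 765.2 = 6817.2 km = 6.8172×10⁶ m.
r_a = 6052 + 8832 = 14884 km = 1.4884×10⁷ m.
r = 6052 + 6460 = 12512 km = 1.251×10⁷ m.
Semi-major axis a = (r_p + r_a)/2 = 10851 km = 1.085×10⁷ m.
Vis-viva: v² = μ(2/r − 1/a) = 3.249×10¹⁴ × (1.598×10⁻⁷ − 9.216×10⁻⁸) = 2.199×10⁷ m²/s².
v = 4689 m/s.

v ≈ 4690 m/s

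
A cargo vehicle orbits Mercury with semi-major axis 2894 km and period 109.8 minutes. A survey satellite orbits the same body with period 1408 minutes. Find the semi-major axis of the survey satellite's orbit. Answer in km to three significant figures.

a₂ ≈ 15900 km

Kepler's third law: a³ ∝ T², so a₂ = a₁ (T₂/T₁)^(2/3).
T₂/T₁ = 12.82, (T₂/T₁)^(2/3) = 5.479.
a₂ = 2894 × 5.479 = 15850 km.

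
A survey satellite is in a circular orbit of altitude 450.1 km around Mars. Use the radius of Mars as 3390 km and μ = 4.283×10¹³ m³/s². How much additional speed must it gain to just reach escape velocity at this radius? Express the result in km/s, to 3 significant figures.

r = 3390 + 450.1 = 3840.1 km = 3.8401×10⁶ m.
Circular speed v_c = √(μ/r) = 3340 m/s.
Escape speed v_esc = √(2μ/r) = √2 × v_c = 4723 m/s.
Δv = v_esc − v_c = 1383 m/s = 1.383 km/s.

Δv ≈ 1.38 km/s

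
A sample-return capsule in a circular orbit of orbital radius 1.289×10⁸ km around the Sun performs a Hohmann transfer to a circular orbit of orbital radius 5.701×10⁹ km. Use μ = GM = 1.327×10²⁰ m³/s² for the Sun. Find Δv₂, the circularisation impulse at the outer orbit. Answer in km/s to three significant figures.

r₁ = 1.289×10⁸ km = 1.289×10¹¹ m.
r₂ = 5.701×10⁹ km = 5.701×10¹² m.
Transfer ellipse a_t = (r₁ + r₂)/2 = 2.915×10¹² m.
At r₁: circular v_c1 = √(μ/r₁) = 32090 m/s; transfer-perihelion v_p = √[μ(2/r₁ − 1/a_t)] = 44870 m/s.
At r₂: circular v_c2 = √(μ/r₂) = 4825 m/s; transfer-aphelion v_a = √[μ(2/r₂ − 1/a_t)] = 1015 m/s.
Δv₂ = v_c2 − v_a = 3810 m/s.
= 3.810 km/s.

Δv ≈ 3.81 km/s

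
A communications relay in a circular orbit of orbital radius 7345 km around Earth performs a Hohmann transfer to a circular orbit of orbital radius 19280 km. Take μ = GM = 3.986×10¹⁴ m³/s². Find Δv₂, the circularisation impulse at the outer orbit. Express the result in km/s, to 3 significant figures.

r₁ = 7345 km = 7.345×10⁶ m.
r₂ = 19280 km = 1.928×10⁷ m.
Transfer ellipse a_t = (r₁ + r₂)/2 = 1.331×10⁷ m.
At r₁: circular v_c1 = √(μ/r₁) = 7367 m/s; transfer-perigee v_p = √[μ(2/r₁ − 1/a_t)] = 8865 m/s.
At r₂: circular v_c2 = √(μ/r₂) = 4547 m/s; transfer-apogee v_a = √[μ(2/r₂ − 1/a_t)] = 3377 m/s.
Δv₂ = v_c2 − v_a = 1170 m/s.
= 1.170 km/s.

Δv ≈ 1.17 km/s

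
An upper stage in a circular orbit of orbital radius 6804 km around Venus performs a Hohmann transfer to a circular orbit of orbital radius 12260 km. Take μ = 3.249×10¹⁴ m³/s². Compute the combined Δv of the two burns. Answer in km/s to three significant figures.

Δv_total ≈ 1.73 km/s

r₁ = 6804 km = 6.804×10⁶ m.
r₂ = 12260 km = 1.226×10⁷ m.
Transfer ellipse a_t = (r₁ + r₂)/2 = 9.532×10⁶ m.
At r₁: circular v_c1 = √(μ/r₁) = 6910 m/s; transfer-periapsis v_p = √[μ(2/r₁ − 1/a_t)] = 7837 m/s.
Δv₁ = v_p − v_c1 = 926.7 m/s.
At r₂: circular v_c2 = √(μ/r₂) = 5148 m/s; transfer-apoapsis v_a = √[μ(2/r₂ − 1/a_t)] = 4349 m/s.
Δv₂ = v_c2 − v_a = 798.6 m/s.
Total Δv = Δv₁ + Δv₂ = 1725 m/s = 1.725 km/s.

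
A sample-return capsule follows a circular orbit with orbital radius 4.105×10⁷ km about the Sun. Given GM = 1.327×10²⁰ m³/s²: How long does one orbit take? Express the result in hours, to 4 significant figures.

r = 4.105×10⁷ km = 4.105×10¹⁰ m.
Kepler's third law: T = 2π√(r³/μ) = 2π√((4.105×10¹⁰)³ / 1.327×10²⁰).
r³/μ = 5.213×10¹¹ s², so T = 2π × 7.220×10⁵ = 4.536×10⁶ s.
Converting: 4.536×10⁶ s ÷ 3600 = 1260 hours.

T ≈ 1260 hours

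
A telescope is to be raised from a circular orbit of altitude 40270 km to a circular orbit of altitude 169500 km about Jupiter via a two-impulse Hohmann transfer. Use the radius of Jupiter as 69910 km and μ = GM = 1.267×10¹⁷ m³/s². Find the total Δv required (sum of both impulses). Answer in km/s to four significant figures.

r₁ = 69910 + 40270 = 110180 km = 1.1018×10⁸ m.
r₂ = 69910 + 169500 = 239410 km = 2.3941×10⁸ m.
Transfer ellipse a_t = (r₁ + r₂)/2 = 1.748×10⁸ m.
At r₁: circular v_c1 = √(μ/r₁) = 33910 m/s; transfer-perijove v_p = √[μ(2/r₁ − 1/a_t)] = 39690 m/s.
Δv₁ = v_p − v_c1 = 5776 m/s.
At r₂: circular v_c2 = √(μ/r₂) = 23000 m/s; transfer-apojove v_a = √[μ(2/r₂ − 1/a_t)] = 18260 m/s.
Δv₂ = v_c2 − v_a = 4740 m/s.
Total Δv = Δv₁ + Δv₂ = 10520 m/s = 10.52 km/s.

Δv_total ≈ 10.52 km/s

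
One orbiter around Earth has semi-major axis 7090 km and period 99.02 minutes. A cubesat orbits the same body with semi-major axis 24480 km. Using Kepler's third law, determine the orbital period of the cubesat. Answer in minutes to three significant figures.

Kepler's third law: T² ∝ a³, so T₂ = T₁ (a₂/a₁)^(3/2).
a₂/a₁ = 3.453, (a₂/a₁)^(3/2) = 6.416.
T₂ = 99.02 × 6.416 = 635.3 minutes.

T₂ ≈ 635 minutes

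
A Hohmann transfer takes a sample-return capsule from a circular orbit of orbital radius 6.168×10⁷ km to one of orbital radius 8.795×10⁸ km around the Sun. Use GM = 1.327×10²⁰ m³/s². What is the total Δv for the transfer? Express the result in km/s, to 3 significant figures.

Δv_total ≈ 24.9 km/s

r₁ = 6.168×10⁷ km = 6.168×10¹⁰ m.
r₂ = 8.795×10⁸ km = 8.795×10¹¹ m.
Transfer ellipse a_t = (r₁ + r₂)/2 = 4.706×10¹¹ m.
At r₁: circular v_c1 = √(μ/r₁) = 46380 m/s; transfer-perihelion v_p = √[μ(2/r₁ − 1/a_t)] = 63410 m/s.
Δv₁ = v_p − v_c1 = 17030 m/s.
At r₂: circular v_c2 = √(μ/r₂) = 12280 m/s; transfer-aphelion v_a = √[μ(2/r₂ − 1/a_t)] = 4447 m/s.
Δv₂ = v_c2 − v_a = 7836 m/s.
Total Δv = Δv₁ + Δv₂ = 24860 m/s = 24.86 km/s.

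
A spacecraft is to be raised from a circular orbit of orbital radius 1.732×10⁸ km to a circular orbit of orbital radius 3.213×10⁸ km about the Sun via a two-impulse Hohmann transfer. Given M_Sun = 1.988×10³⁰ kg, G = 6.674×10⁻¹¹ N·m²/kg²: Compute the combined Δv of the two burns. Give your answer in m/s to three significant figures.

Δv_total ≈ 7190 m/s

μ = GM = 6.674×10⁻¹¹ × 1.988×10³⁰ = 1.327×10²⁰ m³/s².
r₁ = 1.732×10⁸ km = 1.732×10¹¹ m.
r₂ = 3.213×10⁸ km = 3.213×10¹¹ m.
Transfer ellipse a_t = (r₁ + r₂)/2 = 2.472×10¹¹ m.
At r₁: circular v_c1 = √(μ/r₁) = 27680 m/s; transfer-perihelion v_p = √[μ(2/r₁ − 1/a_t)] = 31550 m/s.
Δv₁ = v_p − v_c1 = 3874 m/s.
At r₂: circular v_c2 = √(μ/r₂) = 20320 m/s; transfer-aphelion v_a = √[μ(2/r₂ − 1/a_t)] = 17010 m/s.
Δv₂ = v_c2 − v_a = 3313 m/s.
Total Δv = Δv₁ + Δv₂ = 7187 m/s.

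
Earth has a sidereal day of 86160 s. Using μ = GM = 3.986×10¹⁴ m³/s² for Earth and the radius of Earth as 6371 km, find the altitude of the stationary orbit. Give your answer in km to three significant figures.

h_sync ≈ 35800 km

A synchronous orbit has period T, so by Kepler's third law a = (μT²/4π²)^(1/3).
μT²/4π² = 3.986×10¹⁴ × (8.616×10⁴)² / 39.48 = 7.495×10²² m³.
a = 4.216×10⁷ m = 42163 km.
Altitude h = a − R = 42163 − 6371 = 35792 km.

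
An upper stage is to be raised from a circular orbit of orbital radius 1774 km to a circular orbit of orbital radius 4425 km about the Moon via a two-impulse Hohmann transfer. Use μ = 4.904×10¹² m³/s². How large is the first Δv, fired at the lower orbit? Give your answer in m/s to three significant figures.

Δv ≈ 324 m/s

r₁ = 1774 km = 1.774×10⁶ m.
r₂ = 4425 km = 4.425×10⁶ m.
Transfer ellipse a_t = (r₁ + r₂)/2 = 3.100×10⁶ m.
At r₁: circular v_c1 = √(μ/r₁) = 1663 m/s; transfer-perilune v_p = √[μ(2/r₁ − 1/a_t)] = 1987 m/s.
Δv₁ = v_p − v_c1 = 324.0 m/s.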